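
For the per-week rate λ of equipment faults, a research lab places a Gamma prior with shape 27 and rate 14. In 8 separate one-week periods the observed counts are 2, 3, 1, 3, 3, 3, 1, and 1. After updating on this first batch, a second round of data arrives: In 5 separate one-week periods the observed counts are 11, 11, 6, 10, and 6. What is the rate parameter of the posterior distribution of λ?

Total count: 2 + 3 + 1 + 3 + 3 + 3 + 1 + 1 = 17.
Total exposure: 8 weeks.
After the first batch: Gamma(27 + 17, 14 + 8) = Gamma(44, 22).
Total count: 11 + 11 + 6 + 10 + 6 = 44.
Total exposure: 5 weeks.
After the second batch: Gamma(44 + 44, 22 + 5) = Gamma(88, 27).

27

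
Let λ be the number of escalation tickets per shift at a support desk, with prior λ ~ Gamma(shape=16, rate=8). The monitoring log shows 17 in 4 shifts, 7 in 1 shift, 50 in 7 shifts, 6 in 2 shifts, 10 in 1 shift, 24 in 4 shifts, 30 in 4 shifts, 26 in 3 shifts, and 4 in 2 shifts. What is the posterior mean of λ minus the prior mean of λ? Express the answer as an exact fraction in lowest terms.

59/18

Total count: 17 + 7 + 50 + 6 + 10 + 24 + 30 + 26 + 4 = 174.
Total exposure: 4 + 1 + 7 + 2 + 1 + 4 + 4 + 3 + 2 = 28 shifts.
Gamma(α, β) with Poisson data over total exposure Σt gives posterior Gamma(α+Σx, β+Σt) = Gamma(190, 36).
Posterior mean = 190/36 = 95/18; prior mean = 16/8 = 2. Difference = 95/18 − 2 = 59/18.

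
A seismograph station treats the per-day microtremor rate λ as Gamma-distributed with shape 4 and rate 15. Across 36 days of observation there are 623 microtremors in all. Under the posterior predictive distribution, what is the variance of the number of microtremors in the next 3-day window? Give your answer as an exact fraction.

Total count 623 over total exposure 36 days.
By Gamma–Poisson conjugacy, the posterior is Gamma(α + Σx, β + Σt) = Gamma(4 + 623, 15 + 36) = Gamma(627, 51).
The posterior predictive for a window of length T is Negative Binomial with variance T·α'·(β'+T)/β'² = 3·627·54/2601 = 11286/289.

11286/289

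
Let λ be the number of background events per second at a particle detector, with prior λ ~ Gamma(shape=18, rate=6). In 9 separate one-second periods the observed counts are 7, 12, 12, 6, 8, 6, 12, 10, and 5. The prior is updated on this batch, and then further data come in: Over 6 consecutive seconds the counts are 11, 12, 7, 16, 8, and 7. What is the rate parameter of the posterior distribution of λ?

21

Total count: 7 + 12 + 12 + 6 + 8 + 6 + 12 + 10 + 5 = 78.
Total exposure: 9 seconds.
After the first batch: Gamma(18 + 78, 6 + 9) = Gamma(96, 15).
Total count: 11 + 12 + 7 + 16 + 8 + 7 = 61.
Total exposure: 6 seconds.
After the second batch: Gamma(96 + 61, 15 + 6) = Gamma(157, 21).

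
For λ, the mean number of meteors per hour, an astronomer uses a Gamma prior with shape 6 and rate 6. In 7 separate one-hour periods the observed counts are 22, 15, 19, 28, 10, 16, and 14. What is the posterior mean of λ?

Total count: 22 + 15 + 19 + 28 + 10 + 16 + 14 = 124.
Total exposure: 7 hours.
Posterior: α' = 6 + 124 = 130, β' = 6 + 7 = 13.
Posterior mean = α'/β' = 130/13 = 10.

10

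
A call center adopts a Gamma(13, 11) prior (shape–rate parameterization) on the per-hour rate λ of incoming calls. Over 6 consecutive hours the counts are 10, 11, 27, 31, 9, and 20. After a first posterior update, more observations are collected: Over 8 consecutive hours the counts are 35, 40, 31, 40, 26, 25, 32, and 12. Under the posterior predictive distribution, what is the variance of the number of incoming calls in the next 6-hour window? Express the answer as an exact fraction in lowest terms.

Total count: 10 + 11 + 27 + 31 + 9 + 20 = 108.
Total exposure: 6 hours.
After the first batch: Gamma(13 + 108, 11 + 6) = Gamma(121, 17).
Total count: 35 + 40 + 31 + 40 + 26 + 25 + 32 + 12 = 241.
Total exposure: 8 hours.
After the second batch: Gamma(121 + 241, 17 + 8) = Gamma(362, 25).
The posterior predictive for a window of length T is Negative Binomial with variance T·α'·(β'+T)/β'² = 6·362·31/625 = 67332/625.

67332/625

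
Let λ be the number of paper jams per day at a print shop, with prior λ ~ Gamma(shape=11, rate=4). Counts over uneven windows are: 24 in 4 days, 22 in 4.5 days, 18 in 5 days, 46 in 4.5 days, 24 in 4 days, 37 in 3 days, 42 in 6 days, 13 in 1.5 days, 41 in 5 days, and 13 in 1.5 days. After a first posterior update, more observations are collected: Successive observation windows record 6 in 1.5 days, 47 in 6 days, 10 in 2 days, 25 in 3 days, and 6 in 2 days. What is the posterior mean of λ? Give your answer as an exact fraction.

Total count: 24 + 22 + 18 + 46 + 24 + 37 + 42 + 13 + 41 + 13 = 280.
Total exposure: 4 + 4.5 + 5 + 4.5 + 4 + 3 + 6 + 1.5 + 5 + 1.5 = 39 days.
After the first batch: Gamma(11 + 280, 4 + 39) = Gamma(291, 43).
Total count: 6 + 47 + 10 + 25 + 6 = 94.
Total exposure: 1.5 + 6 + 2 + 3 + 2 = 14.5 days.
After the second batch: Gamma(291 + 94, 43 + 14.5) = Gamma(385, 115/2).
Posterior mean = α'/β' = 385/(115/2) = 154/23.

154/23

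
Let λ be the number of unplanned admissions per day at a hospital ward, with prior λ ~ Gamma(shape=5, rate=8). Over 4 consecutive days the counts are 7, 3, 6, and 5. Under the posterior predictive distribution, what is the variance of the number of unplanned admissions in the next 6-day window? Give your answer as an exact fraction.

Total count: 7 + 3 + 6 + 5 = 21.
Total exposure: 4 days.
Gamma(α, β) with Poisson data over total exposure Σt gives posterior Gamma(α+Σx, β+Σt) = Gamma(26, 12).
The posterior predictive for a window of length T is Negative Binomial with variance T·α'·(β'+T)/β'² = 6·26·18/144 = 39/2.

39/2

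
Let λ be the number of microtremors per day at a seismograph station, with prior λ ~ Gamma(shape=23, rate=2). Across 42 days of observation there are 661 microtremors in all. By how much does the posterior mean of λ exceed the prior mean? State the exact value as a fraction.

89/22

Total count 661 over total exposure 42 days.
Conjugate update: add total count to the shape and total exposure to the rate, giving Gamma(684, 44).
Posterior mean = 684/44 = 171/11; prior mean = 23/2 = 23/2. Difference = 171/11 − 23/2 = 89/22.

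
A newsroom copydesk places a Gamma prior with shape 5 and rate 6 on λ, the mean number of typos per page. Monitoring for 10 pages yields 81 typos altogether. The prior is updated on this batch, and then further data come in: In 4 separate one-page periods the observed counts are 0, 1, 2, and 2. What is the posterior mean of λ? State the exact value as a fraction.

Total count 81 over total exposure 10 pages.
After the first batch: Gamma(5 + 81, 6 + 10) = Gamma(86, 16).
Total count: 0 + 1 + 2 + 2 = 5.
Total exposure: 4 pages.
After the second batch: Gamma(86 + 5, 16 + 4) = Gamma(91, 20).
Posterior mean = α'/β' = 91/20.

91/20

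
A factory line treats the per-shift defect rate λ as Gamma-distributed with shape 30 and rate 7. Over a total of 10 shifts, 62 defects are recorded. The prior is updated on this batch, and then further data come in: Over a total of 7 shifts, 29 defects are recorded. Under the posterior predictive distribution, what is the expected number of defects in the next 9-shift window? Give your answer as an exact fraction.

363/8

Total count 62 over total exposure 10 shifts.
After the first batch: Gamma(30 + 62, 7 + 10) = Gamma(92, 17).
Total count 29 over total exposure 7 shifts.
After the second batch: Gamma(92 + 29, 17 + 7) = Gamma(121, 24).
Predictive mean over a 9-shift window = T·E[λ|data] = 9·121/24 = 363/8.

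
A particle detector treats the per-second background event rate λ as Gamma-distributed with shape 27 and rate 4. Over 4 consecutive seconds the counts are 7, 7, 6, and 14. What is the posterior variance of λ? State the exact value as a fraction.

Total count: 7 + 7 + 6 + 14 = 34.
Total exposure: 4 seconds.
By Gamma–Poisson conjugacy, the posterior is Gamma(α + Σx, β + Σt) = Gamma(27 + 34, 4 + 4) = Gamma(61, 8).
Posterior variance = α'/β'² = 61/64.

61/64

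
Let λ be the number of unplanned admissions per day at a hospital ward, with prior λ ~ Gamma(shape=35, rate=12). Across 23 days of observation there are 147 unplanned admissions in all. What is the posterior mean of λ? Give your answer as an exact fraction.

26/5

Total count 147 over total exposure 23 days.
By Gamma–Poisson conjugacy, the posterior is Gamma(α + Σx, β + Σt) = Gamma(35 + 147, 12 + 23) = Gamma(182, 35).
Posterior mean = α'/β' = 182/35 = 26/5.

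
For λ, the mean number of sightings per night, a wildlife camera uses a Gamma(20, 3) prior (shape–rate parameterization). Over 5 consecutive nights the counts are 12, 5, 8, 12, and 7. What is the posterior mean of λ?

Total count: 12 + 5 + 8 + 12 + 7 = 44.
Total exposure: 5 nights.
Posterior: α' = 20 + 44 = 64, β' = 3 + 5 = 8.
Posterior mean = α'/β' = 64/8 = 8.

8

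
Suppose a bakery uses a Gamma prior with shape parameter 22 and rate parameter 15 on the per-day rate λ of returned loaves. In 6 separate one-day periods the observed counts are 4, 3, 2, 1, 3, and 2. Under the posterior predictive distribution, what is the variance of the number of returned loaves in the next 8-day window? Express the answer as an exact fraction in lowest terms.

Total count: 4 + 3 + 2 + 1 + 3 + 2 = 15.
Total exposure: 6 days.
Conjugate update: add total count to the shape and total exposure to the rate, giving Gamma(37, 21).
The posterior predictive for a window of length T is Negative Binomial with variance T·α'·(β'+T)/β'² = 8·37·29/441 = 8584/441.

8584/441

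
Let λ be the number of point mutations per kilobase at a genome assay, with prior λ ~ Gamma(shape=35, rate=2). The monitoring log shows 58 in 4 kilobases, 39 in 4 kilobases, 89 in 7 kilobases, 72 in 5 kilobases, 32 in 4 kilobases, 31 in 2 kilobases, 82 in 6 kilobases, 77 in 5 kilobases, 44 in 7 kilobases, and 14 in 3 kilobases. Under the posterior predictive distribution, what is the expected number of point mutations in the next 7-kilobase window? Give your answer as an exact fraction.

Total count: 58 + 39 + 89 + 72 + 32 + 31 + 82 + 77 + 44 + 14 = 538.
Total exposure: 4 + 4 + 7 + 5 + 4 + 2 + 6 + 5 + 7 + 3 = 47 kilobases.
Gamma(α, β) with Poisson data over total exposure Σt gives posterior Gamma(α+Σx, β+Σt) = Gamma(573, 49).
Predictive mean over a 7-kilobase window = T·E[λ|data] = 7·573/49 = 573/7.

573/7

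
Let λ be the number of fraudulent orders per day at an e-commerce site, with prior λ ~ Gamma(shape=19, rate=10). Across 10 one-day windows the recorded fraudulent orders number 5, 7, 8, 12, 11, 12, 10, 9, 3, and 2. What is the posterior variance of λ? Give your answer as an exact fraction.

49/200

Total count: 5 + 7 + 8 + 12 + 11 + 12 + 10 + 9 + 3 + 2 = 79.
Total exposure: 10 days.
By Gamma–Poisson conjugacy, the posterior is Gamma(α + Σx, β + Σt) = Gamma(19 + 79, 10 + 10) = Gamma(98, 20).
Posterior variance = α'/β'² = 98/400 = 49/200.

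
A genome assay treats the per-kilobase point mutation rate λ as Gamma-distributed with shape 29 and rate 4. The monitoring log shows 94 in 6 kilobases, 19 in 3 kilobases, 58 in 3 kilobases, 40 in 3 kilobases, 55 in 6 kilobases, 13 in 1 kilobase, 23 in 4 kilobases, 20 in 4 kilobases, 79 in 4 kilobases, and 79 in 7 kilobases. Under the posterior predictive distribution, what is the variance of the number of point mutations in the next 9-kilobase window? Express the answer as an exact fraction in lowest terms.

Total count: 94 + 19 + 58 + 40 + 55 + 13 + 23 + 20 + 79 + 79 = 480.
Total exposure: 6 + 3 + 3 + 3 + 6 + 1 + 4 + 4 + 4 + 7 = 41 kilobases.
Conjugate update: add total count to the shape and total exposure to the rate, giving Gamma(509, 45).
The posterior predictive for a window of length T is Negative Binomial with variance T·α'·(β'+T)/β'² = 9·509·54/2025 = 3054/25.

3054/25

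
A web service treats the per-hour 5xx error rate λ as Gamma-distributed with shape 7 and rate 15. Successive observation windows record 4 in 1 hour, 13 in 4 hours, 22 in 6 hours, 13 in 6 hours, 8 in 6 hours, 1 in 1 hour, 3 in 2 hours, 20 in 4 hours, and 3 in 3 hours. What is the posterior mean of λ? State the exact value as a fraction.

47/24

Total count: 4 + 13 + 22 + 13 + 8 + 1 + 3 + 20 + 3 = 87.
Total exposure: 1 + 4 + 6 + 6 + 6 + 1 + 2 + 4 + 3 = 33 hours.
Posterior: α' = 7 + 87 = 94, β' = 15 + 33 = 48.
Posterior mean = α'/β' = 94/48 = 47/24.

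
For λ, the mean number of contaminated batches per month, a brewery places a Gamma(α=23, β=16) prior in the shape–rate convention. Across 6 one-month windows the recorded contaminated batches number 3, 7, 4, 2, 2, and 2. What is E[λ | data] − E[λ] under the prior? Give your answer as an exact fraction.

91/176

Total count: 3 + 7 + 4 + 2 + 2 + 2 = 20.
Total exposure: 6 months.
Gamma(α, β) with Poisson data over total exposure Σt gives posterior Gamma(α+Σx, β+Σt) = Gamma(43, 22).
Posterior mean = 43/22 = 43/22; prior mean = 23/16 = 23/16. Difference = 43/22 − 23/16 = 91/176.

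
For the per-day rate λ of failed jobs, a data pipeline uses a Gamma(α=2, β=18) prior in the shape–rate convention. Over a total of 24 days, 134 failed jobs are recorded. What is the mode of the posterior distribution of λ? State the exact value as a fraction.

Total count 134 over total exposure 24 days.
By Gamma–Poisson conjugacy, the posterior is Gamma(α + Σx, β + Σt) = Gamma(2 + 134, 18 + 24) = Gamma(136, 42).
Posterior mode = (α'−1)/β' = 135/42 = 45/14.

45/14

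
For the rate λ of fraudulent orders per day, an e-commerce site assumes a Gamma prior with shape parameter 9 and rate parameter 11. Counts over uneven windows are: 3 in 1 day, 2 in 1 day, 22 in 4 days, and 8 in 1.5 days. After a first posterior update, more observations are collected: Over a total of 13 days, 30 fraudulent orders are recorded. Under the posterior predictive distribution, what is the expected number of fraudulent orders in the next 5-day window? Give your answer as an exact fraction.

Total count: 3 + 2 + 22 + 8 = 35.
Total exposure: 1 + 1 + 4 + 1.5 = 7.5 days.
After the first batch: Gamma(9 + 35, 11 + 7.5) = Gamma(44, 37/2).
Total count 30 over total exposure 13 days.
After the second batch: Gamma(44 + 30, 37/2 + 13) = Gamma(74, 63/2).
Predictive mean over a 5-day window = T·E[λ|data] = 5·74/(63/2) = 740/63.

740/63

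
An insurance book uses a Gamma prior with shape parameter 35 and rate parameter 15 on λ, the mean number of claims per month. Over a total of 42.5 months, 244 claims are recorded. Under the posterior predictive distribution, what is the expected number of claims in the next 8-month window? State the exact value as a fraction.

Total count 244 over total exposure 42.5 months.
The Gamma prior is conjugate for the Poisson rate, so λ | data ~ Gamma(35+244, 15+42.5) = Gamma(279, 115/2).
Predictive mean over an 8-month window = T·E[λ|data] = 8·279/(115/2) = 4464/115.

4464/115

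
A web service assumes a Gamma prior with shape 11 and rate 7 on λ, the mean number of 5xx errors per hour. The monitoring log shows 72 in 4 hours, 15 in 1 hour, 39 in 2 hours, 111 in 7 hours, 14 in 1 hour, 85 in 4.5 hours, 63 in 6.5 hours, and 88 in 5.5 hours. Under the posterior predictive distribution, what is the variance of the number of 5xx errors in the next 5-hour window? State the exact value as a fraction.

Total count: 72 + 15 + 39 + 111 + 14 + 85 + 63 + 88 = 487.
Total exposure: 4 + 1 + 2 + 7 + 1 + 4.5 + 6.5 + 5.5 = 31.5 hours.
The Gamma prior is conjugate for the Poisson rate, so λ | data ~ Gamma(11+487, 7+31.5) = Gamma(498, 77/2).
The posterior predictive for a window of length T is Negative Binomial with variance T·α'·(β'+T)/β'² = 5·498·(87/2)/(5929/4) = 433260/5929.

433260/5929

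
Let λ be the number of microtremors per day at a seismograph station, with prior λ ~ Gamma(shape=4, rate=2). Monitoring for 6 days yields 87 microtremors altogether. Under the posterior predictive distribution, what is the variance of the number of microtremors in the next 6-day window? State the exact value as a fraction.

1911/16

Total count 87 over total exposure 6 days.
By Gamma–Poisson conjugacy, the posterior is Gamma(α + Σx, β + Σt) = Gamma(4 + 87, 2 + 6) = Gamma(91, 8).
The posterior predictive for a window of length T is Negative Binomial with variance T·α'·(β'+T)/β'² = 6·91·14/64 = 1911/16.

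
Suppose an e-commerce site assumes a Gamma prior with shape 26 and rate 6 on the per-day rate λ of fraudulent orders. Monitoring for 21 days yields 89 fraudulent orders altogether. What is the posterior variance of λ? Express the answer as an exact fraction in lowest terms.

Total count 89 over total exposure 21 days.
Gamma(α, β) with Poisson data over total exposure Σt gives posterior Gamma(α+Σx, β+Σt) = Gamma(115, 27).
Posterior variance = α'/β'² = 115/729.

115/729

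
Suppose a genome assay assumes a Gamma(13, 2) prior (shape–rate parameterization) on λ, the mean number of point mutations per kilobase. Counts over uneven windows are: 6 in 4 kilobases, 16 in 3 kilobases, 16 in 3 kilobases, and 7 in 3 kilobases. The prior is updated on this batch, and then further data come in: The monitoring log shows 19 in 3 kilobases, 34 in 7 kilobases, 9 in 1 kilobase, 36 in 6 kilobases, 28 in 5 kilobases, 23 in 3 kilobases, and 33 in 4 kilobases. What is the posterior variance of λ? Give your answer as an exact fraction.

15/121

Total count: 6 + 16 + 16 + 7 = 45.
Total exposure: 4 + 3 + 3 + 3 = 13 kilobases.
After the first batch: Gamma(13 + 45, 2 + 13) = Gamma(58, 15).
Total count: 19 + 34 + 9 + 36 + 28 + 23 + 33 = 182.
Total exposure: 3 + 7 + 1 + 6 + 5 + 3 + 4 = 29 kilobases.
After the second batch: Gamma(58 + 182, 15 + 29) = Gamma(240, 44).
Posterior variance = α'/β'² = 240/1936 = 15/121.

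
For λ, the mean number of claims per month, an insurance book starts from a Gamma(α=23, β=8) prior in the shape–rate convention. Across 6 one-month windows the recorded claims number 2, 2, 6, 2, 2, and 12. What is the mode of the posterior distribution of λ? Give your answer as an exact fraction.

Total count: 2 + 2 + 6 + 2 + 2 + 12 = 26.
Total exposure: 6 months.
Gamma(α, β) with Poisson data over total exposure Σt gives posterior Gamma(α+Σx, β+Σt) = Gamma(49, 14).
Posterior mode = (α'−1)/β' = 48/14 = 24/7.

24/7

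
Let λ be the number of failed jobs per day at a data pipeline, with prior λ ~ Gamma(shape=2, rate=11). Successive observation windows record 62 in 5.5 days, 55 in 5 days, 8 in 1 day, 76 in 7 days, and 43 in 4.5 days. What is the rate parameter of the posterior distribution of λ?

34

Total count: 62 + 55 + 8 + 76 + 43 = 244.
Total exposure: 5.5 + 5 + 1 + 7 + 4.5 = 23 days.
The Gamma prior is conjugate for the Poisson rate, so λ | data ~ Gamma(2+244, 11+23) = Gamma(246, 34).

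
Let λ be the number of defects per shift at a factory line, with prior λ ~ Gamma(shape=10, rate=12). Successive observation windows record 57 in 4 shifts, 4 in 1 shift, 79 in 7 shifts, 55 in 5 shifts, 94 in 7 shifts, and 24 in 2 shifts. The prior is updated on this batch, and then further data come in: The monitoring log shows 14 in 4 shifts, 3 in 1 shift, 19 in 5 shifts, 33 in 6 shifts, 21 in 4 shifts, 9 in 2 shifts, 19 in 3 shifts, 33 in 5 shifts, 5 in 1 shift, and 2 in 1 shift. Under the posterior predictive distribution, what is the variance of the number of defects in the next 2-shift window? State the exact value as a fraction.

17316/1225

Total count: 57 + 4 + 79 + 55 + 94 + 24 = 313.
Total exposure: 4 + 1 + 7 + 5 + 7 + 2 = 26 shifts.
After the first batch: Gamma(10 + 313, 12 + 26) = Gamma(323, 38).
Total count: 14 + 3 + 19 + 33 + 21 + 9 + 19 + 33 + 5 + 2 = 158.
Total exposure: 4 + 1 + 5 + 6 + 4 + 2 + 3 + 5 + 1 + 1 = 32 shifts.
After the second batch: Gamma(323 + 158, 38 + 32) = Gamma(481, 70).
The posterior predictive for a window of length T is Negative Binomial with variance T·α'·(β'+T)/β'² = 2·481·72/4900 = 17316/1225.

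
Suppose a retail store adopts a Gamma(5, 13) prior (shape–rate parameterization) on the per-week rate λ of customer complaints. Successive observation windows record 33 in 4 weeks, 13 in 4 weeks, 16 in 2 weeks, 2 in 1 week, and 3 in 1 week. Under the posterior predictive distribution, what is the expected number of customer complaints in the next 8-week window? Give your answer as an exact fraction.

576/25

Total count: 33 + 13 + 16 + 2 + 3 = 67.
Total exposure: 4 + 4 + 2 + 1 + 1 = 12 weeks.
Gamma(α, β) with Poisson data over total exposure Σt gives posterior Gamma(α+Σx, β+Σt) = Gamma(72, 25).
Predictive mean over an 8-week window = T·E[λ|data] = 8·72/25 = 576/25.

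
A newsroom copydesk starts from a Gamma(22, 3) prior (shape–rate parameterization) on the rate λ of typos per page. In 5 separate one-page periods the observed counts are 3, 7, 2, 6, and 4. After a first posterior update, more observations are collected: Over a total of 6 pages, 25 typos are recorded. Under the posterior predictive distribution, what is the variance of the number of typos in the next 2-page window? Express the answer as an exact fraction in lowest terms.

552/49

Total count: 3 + 7 + 2 + 6 + 4 = 22.
Total exposure: 5 pages.
After the first batch: Gamma(22 + 22, 3 + 5) = Gamma(44, 8).
Total count 25 over total exposure 6 pages.
After the second batch: Gamma(44 + 25, 8 + 6) = Gamma(69, 14).
The posterior predictive for a window of length T is Negative Binomial with variance T·α'·(β'+T)/β'² = 2·69·16/196 = 552/49.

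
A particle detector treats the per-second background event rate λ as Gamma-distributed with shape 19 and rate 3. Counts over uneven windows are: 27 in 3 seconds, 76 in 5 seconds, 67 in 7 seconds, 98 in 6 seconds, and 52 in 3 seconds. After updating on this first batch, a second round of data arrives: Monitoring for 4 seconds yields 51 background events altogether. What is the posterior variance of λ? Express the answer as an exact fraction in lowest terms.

390/961

Total count: 27 + 76 + 67 + 98 + 52 = 320.
Total exposure: 3 + 5 + 7 + 6 + 3 = 24 seconds.
After the first batch: Gamma(19 + 320, 3 + 24) = Gamma(339, 27).
Total count 51 over total exposure 4 seconds.
After the second batch: Gamma(339 + 51, 27 + 4) = Gamma(390, 31).
Posterior variance = α'/β'² = 390/961.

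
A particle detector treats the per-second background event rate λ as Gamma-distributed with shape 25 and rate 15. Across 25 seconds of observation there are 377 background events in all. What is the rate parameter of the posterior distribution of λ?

Total count 377 over total exposure 25 seconds.
By Gamma–Poisson conjugacy, the posterior is Gamma(α + Σx, β + Σt) = Gamma(25 + 377, 15 + 25) = Gamma(402, 40).

40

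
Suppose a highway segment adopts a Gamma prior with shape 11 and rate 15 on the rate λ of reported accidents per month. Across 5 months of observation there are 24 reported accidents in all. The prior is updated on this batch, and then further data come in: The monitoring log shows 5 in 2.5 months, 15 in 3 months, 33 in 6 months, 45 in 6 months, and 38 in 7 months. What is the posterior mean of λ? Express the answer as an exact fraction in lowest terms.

342/89

Total count 24 over total exposure 5 months.
After the first batch: Gamma(11 + 24, 15 + 5) = Gamma(35, 20).
Total count: 5 + 15 + 33 + 45 + 38 = 136.
Total exposure: 2.5 + 3 + 6 + 6 + 7 = 24.5 months.
After the second batch: Gamma(35 + 136, 20 + 24.5) = Gamma(171, 89/2).
Posterior mean = α'/β' = 171/(89/2) = 342/89.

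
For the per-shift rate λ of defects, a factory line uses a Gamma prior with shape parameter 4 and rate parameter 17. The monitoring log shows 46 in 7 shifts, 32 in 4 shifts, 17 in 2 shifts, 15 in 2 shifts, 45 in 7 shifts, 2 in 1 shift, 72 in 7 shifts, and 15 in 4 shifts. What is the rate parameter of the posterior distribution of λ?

51

Total count: 46 + 32 + 17 + 15 + 45 + 2 + 72 + 15 = 244.
Total exposure: 7 + 4 + 2 + 2 + 7 + 1 + 7 + 4 = 34 shifts.
Conjugate update: add total count to the shape and total exposure to the rate, giving Gamma(248, 51).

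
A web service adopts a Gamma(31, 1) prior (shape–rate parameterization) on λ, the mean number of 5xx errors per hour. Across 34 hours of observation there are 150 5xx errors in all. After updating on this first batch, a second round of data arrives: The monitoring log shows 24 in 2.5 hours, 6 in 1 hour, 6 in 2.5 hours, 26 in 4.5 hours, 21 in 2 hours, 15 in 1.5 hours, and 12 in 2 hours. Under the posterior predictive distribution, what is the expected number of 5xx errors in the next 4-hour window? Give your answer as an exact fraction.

Total count 150 over total exposure 34 hours.
After the first batch: Gamma(31 + 150, 1 + 34) = Gamma(181, 35).
Total count: 24 + 6 + 6 + 26 + 21 + 15 + 12 = 110.
Total exposure: 2.5 + 1 + 2.5 + 4.5 + 2 + 1.5 + 2 = 16 hours.
After the second batch: Gamma(181 + 110, 35 + 16) = Gamma(291, 51).
Predictive mean over a 4-hour window = T·E[λ|data] = 4·291/51 = 388/17.

388/17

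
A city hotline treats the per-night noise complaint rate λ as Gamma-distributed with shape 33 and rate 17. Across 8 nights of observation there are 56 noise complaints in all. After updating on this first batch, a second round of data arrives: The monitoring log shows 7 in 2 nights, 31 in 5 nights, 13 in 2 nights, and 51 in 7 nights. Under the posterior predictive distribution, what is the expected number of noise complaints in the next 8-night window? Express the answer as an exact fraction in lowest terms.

Total count 56 over total exposure 8 nights.
After the first batch: Gamma(33 + 56, 17 + 8) = Gamma(89, 25).
Total count: 7 + 31 + 13 + 51 = 102.
Total exposure: 2 + 5 + 2 + 7 = 16 nights.
After the second batch: Gamma(89 + 102, 25 + 16) = Gamma(191, 41).
Predictive mean over an 8-night window = T·E[λ|data] = 8·191/41 = 1528/41.

1528/41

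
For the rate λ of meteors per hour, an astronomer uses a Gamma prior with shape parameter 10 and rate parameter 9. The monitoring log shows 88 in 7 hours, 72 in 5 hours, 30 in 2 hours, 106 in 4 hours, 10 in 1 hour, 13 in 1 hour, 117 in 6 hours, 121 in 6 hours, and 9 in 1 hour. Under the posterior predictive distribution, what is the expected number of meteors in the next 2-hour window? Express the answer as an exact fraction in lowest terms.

Total count: 88 + 72 + 30 + 106 + 10 + 13 + 117 + 121 + 9 = 566.
Total exposure: 7 + 5 + 2 + 4 + 1 + 1 + 6 + 6 + 1 = 33 hours.
Gamma(α, β) with Poisson data over total exposure Σt gives posterior Gamma(α+Σx, β+Σt) = Gamma(576, 42).
Predictive mean over a 2-hour window = T·E[λ|data] = 2·576/42 = 192/7.

192/7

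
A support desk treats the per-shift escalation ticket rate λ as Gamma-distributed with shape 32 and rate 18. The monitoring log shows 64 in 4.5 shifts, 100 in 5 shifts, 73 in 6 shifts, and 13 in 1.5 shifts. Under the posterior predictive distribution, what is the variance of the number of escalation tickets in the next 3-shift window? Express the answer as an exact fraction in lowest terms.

32148/1225

Total count: 64 + 100 + 73 + 13 = 250.
Total exposure: 4.5 + 5 + 6 + 1.5 = 17 shifts.
The Gamma prior is conjugate for the Poisson rate, so λ | data ~ Gamma(32+250, 18+17) = Gamma(282, 35).
The posterior predictive for a window of length T is Negative Binomial with variance T·α'·(β'+T)/β'² = 3·282·38/1225 = 32148/1225.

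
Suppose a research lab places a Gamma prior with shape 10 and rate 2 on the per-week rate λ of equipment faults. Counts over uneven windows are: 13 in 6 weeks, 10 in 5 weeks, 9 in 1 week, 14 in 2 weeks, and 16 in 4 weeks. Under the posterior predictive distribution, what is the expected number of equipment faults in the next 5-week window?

18

Total count: 13 + 10 + 9 + 14 + 16 = 62.
Total exposure: 6 + 5 + 1 + 2 + 4 = 18 weeks.
Posterior: α' = 10 + 62 = 72, β' = 2 + 18 = 20.
Predictive mean over a 5-week window = T·E[λ|data] = 5·72/20 = 18.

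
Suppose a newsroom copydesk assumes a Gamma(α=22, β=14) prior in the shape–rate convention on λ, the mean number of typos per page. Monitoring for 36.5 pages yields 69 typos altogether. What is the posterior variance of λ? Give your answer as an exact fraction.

364/10201

Total count 69 over total exposure 36.5 pages.
The Gamma prior is conjugate for the Poisson rate, so λ | data ~ Gamma(22+69, 14+36.5) = Gamma(91, 101/2).
Posterior variance = α'/β'² = 91/(10201/4) = 364/10201.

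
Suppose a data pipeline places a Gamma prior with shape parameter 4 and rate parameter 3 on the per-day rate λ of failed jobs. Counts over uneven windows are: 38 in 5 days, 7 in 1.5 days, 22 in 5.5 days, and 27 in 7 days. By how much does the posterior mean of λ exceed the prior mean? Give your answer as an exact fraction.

103/33

Total count: 38 + 7 + 22 + 27 = 94.
Total exposure: 5 + 1.5 + 5.5 + 7 = 19 days.
Gamma(α, β) with Poisson data over total exposure Σt gives posterior Gamma(α+Σx, β+Σt) = Gamma(98, 22).
Posterior mean = 98/22 = 49/11; prior mean = 4/3 = 4/3. Difference = 49/11 − 4/3 = 103/33.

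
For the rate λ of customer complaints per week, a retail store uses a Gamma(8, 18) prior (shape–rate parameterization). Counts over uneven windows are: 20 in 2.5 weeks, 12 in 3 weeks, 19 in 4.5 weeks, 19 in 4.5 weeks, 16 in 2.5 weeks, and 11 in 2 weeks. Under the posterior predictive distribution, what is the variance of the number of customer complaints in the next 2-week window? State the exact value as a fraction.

8190/1369

Total count: 20 + 12 + 19 + 19 + 16 + 11 = 97.
Total exposure: 2.5 + 3 + 4.5 + 4.5 + 2.5 + 2 = 19 weeks.
Posterior: α' = 8 + 97 = 105, β' = 18 + 19 = 37.
The posterior predictive for a window of length T is Negative Binomial with variance T·α'·(β'+T)/β'² = 2·105·39/1369 = 8190/1369.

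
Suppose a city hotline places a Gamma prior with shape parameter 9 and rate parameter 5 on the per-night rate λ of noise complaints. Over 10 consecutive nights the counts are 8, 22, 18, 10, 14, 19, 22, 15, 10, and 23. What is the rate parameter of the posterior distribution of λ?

Total count: 8 + 22 + 18 + 10 + 14 + 19 + 22 + 15 + 10 + 23 = 161.
Total exposure: 10 nights.
Gamma(α, β) with Poisson data over total exposure Σt gives posterior Gamma(α+Σx, β+Σt) = Gamma(170, 15).

15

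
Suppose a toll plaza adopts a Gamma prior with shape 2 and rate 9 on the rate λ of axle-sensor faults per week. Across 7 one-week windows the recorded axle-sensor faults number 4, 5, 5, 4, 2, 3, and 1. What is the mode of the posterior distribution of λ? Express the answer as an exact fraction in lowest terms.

Total count: 4 + 5 + 5 + 4 + 2 + 3 + 1 = 24.
Total exposure: 7 weeks.
Gamma(α, β) with Poisson data over total exposure Σt gives posterior Gamma(α+Σx, β+Σt) = Gamma(26, 16).
Posterior mode = (α'−1)/β' = 25/16.

25/16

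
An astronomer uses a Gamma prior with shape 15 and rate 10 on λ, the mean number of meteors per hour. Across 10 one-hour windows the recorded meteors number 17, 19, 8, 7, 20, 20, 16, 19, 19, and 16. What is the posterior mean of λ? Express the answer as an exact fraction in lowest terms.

Total count: 17 + 19 + 8 + 7 + 20 + 20 + 16 + 19 + 19 + 16 = 161.
Total exposure: 10 hours.
By Gamma–Poisson conjugacy, the posterior is Gamma(α + Σx, β + Σt) = Gamma(15 + 161, 10 + 10) = Gamma(176, 20).
Posterior mean = α'/β' = 176/20 = 44/5.

44/5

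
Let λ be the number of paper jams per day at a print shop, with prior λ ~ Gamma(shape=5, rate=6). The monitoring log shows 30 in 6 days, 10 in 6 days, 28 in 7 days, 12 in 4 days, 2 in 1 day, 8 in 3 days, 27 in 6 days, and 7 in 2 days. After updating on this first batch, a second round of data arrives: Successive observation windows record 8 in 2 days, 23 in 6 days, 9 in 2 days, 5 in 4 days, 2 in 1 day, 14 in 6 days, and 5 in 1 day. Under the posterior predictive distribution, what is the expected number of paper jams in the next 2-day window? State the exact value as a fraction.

130/21

Total count: 30 + 10 + 28 + 12 + 2 + 8 + 27 + 7 = 124.
Total exposure: 6 + 6 + 7 + 4 + 1 + 3 + 6 + 2 = 35 days.
After the first batch: Gamma(5 + 124, 6 + 35) = Gamma(129, 41).
Total count: 8 + 23 + 9 + 5 + 2 + 14 + 5 = 66.
Total exposure: 2 + 6 + 2 + 4 + 1 + 6 + 1 = 22 days.
After the second batch: Gamma(129 + 66, 41 + 22) = Gamma(195, 63).
Predictive mean over a 2-day window = T·E[λ|data] = 2·195/63 = 130/21.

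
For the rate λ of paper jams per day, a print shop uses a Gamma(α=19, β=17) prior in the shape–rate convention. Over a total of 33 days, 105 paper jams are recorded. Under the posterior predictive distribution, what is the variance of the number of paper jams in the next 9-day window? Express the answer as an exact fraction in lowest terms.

Total count 105 over total exposure 33 days.
By Gamma–Poisson conjugacy, the posterior is Gamma(α + Σx, β + Σt) = Gamma(19 + 105, 17 + 33) = Gamma(124, 50).
The posterior predictive for a window of length T is Negative Binomial with variance T·α'·(β'+T)/β'² = 9·124·59/2500 = 16461/625.

16461/625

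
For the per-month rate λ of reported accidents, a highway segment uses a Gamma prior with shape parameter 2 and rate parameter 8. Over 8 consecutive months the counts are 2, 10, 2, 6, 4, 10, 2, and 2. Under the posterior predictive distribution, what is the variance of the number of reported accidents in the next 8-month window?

30

Total count: 2 + 10 + 2 + 6 + 4 + 10 + 2 + 2 = 38.
Total exposure: 8 months.
The Gamma prior is conjugate for the Poisson rate, so λ | data ~ Gamma(2+38, 8+8) = Gamma(40, 16).
The posterior predictive for a window of length T is Negative Binomial with variance T·α'·(β'+T)/β'² = 8·40·24/256 = 30.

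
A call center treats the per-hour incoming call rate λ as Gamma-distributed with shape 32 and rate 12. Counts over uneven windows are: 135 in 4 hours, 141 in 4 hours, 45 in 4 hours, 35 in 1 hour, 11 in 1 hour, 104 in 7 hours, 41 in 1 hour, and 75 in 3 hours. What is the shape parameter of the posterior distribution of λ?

Total count: 135 + 141 + 45 + 35 + 11 + 104 + 41 + 75 = 587.
Total exposure: 4 + 4 + 4 + 1 + 1 + 7 + 1 + 3 = 25 hours.
Gamma(α, β) with Poisson data over total exposure Σt gives posterior Gamma(α+Σx, β+Σt) = Gamma(619, 37).

619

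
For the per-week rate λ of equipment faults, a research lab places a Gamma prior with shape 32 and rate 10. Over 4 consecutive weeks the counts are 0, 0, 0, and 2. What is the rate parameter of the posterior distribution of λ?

14

Total count: 0 + 0 + 0 + 2 = 2.
Total exposure: 4 weeks.
Posterior: α' = 32 + 2 = 34, β' = 10 + 4 = 14.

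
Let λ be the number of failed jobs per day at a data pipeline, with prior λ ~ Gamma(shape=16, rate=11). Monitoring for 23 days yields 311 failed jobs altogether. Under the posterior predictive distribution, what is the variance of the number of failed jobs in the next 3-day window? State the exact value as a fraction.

36297/1156

Total count 311 over total exposure 23 days.
Conjugate update: add total count to the shape and total exposure to the rate, giving Gamma(327, 34).
The posterior predictive for a window of length T is Negative Binomial with variance T·α'·(β'+T)/β'² = 3·327·37/1156 = 36297/1156.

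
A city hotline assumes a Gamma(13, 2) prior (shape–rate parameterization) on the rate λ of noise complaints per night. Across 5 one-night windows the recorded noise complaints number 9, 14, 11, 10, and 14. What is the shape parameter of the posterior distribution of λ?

Total count: 9 + 14 + 11 + 10 + 14 = 58.
Total exposure: 5 nights.
Gamma(α, β) with Poisson data over total exposure Σt gives posterior Gamma(α+Σx, β+Σt) = Gamma(71, 7).

71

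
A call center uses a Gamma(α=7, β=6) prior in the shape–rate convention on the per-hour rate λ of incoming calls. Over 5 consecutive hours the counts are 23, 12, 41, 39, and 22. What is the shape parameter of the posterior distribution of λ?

144

Total count: 23 + 12 + 41 + 39 + 22 = 137.
Total exposure: 5 hours.
Gamma(α, β) with Poisson data over total exposure Σt gives posterior Gamma(α+Σx, β+Σt) = Gamma(144, 11).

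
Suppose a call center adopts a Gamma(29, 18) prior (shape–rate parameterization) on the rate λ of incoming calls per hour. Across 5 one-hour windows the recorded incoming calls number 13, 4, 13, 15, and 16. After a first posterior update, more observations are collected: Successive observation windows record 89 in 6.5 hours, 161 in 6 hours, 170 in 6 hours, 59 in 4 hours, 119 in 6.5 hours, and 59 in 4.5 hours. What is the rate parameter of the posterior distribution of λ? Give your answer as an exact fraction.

Total count: 13 + 4 + 13 + 15 + 16 = 61.
Total exposure: 5 hours.
After the first batch: Gamma(29 + 61, 18 + 5) = Gamma(90, 23).
Total count: 89 + 161 + 170 + 59 + 119 + 59 = 657.
Total exposure: 6.5 + 6 + 6 + 4 + 6.5 + 4.5 = 33.5 hours.
After the second batch: Gamma(90 + 657, 23 + 33.5) = Gamma(747, 113/2).

113/2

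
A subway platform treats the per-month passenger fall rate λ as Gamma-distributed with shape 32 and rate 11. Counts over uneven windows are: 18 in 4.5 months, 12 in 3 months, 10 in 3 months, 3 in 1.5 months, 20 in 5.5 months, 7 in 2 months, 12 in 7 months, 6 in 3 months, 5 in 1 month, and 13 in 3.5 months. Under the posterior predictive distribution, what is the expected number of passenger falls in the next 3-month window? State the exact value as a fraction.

Total count: 18 + 12 + 10 + 3 + 20 + 7 + 12 + 6 + 5 + 13 = 106.
Total exposure: 4.5 + 3 + 3 + 1.5 + 5.5 + 2 + 7 + 3 + 1 + 3.5 = 34 months.
The Gamma prior is conjugate for the Poisson rate, so λ | data ~ Gamma(32+106, 11+34) = Gamma(138, 45).
Predictive mean over a 3-month window = T·E[λ|data] = 3·138/45 = 46/5.

46/5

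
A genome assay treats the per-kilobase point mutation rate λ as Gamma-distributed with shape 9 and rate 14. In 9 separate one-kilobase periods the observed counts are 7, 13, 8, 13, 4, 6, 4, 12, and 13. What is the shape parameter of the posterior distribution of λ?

89

Total count: 7 + 13 + 8 + 13 + 4 + 6 + 4 + 12 + 13 = 80.
Total exposure: 9 kilobases.
The Gamma prior is conjugate for the Poisson rate, so λ | data ~ Gamma(9+80, 14+9) = Gamma(89, 23).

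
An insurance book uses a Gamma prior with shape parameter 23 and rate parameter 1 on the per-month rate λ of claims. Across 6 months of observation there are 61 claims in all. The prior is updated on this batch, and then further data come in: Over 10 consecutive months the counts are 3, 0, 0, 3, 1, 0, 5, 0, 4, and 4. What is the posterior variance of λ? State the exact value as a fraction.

Total count 61 over total exposure 6 months.
After the first batch: Gamma(23 + 61, 1 + 6) = Gamma(84, 7).
Total count: 3 + 0 + 0 + 3 + 1 + 0 + 5 + 0 + 4 + 4 = 20.
Total exposure: 10 months.
After the second batch: Gamma(84 + 20, 7 + 10) = Gamma(104, 17).
Posterior variance = α'/β'² = 104/289.

104/289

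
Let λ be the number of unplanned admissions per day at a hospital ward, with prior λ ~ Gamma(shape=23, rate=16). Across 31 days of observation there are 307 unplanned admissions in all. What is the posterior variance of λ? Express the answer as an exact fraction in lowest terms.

Total count 307 over total exposure 31 days.
Gamma(α, β) with Poisson data over total exposure Σt gives posterior Gamma(α+Σx, β+Σt) = Gamma(330, 47).
Posterior variance = α'/β'² = 330/2209.

330/2209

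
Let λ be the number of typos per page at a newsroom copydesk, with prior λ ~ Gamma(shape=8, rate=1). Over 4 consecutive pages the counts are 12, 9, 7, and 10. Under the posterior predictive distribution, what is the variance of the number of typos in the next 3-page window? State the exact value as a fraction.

Total count: 12 + 9 + 7 + 10 = 38.
Total exposure: 4 pages.
Gamma(α, β) with Poisson data over total exposure Σt gives posterior Gamma(α+Σx, β+Σt) = Gamma(46, 5).
The posterior predictive for a window of length T is Negative Binomial with variance T·α'·(β'+T)/β'² = 3·46·8/25 = 1104/25.

1104/25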